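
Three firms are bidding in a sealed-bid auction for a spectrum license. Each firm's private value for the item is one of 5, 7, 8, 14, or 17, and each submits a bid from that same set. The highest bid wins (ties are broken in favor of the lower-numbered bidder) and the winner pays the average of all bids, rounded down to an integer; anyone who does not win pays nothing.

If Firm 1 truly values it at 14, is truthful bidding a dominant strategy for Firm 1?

Consider the case where Firm 2 bids 5 and Firm 3 bids 5.
Truthful bid 14: wins, pays 8, utility 14 - 8 = 6.
Bid 5 instead: wins, pays 5, utility 14 - 5 = 9.
Since 9 > 6, bidding 5 is strictly better here, so truthful bidding is not dominant.

No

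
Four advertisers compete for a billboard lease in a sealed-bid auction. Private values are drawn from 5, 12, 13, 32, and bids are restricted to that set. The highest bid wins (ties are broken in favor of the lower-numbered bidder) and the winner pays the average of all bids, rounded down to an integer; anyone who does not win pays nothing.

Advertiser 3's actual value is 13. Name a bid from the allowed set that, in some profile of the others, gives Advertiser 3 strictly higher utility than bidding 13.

Suppose Advertiser 1 bids 5, Advertiser 2 bids 5 and Advertiser 4 bids 5.
Bid 13: wins, pays 7, utility 13 - 7 = 6.
Bid 12: wins, pays 6, utility 13 - 6 = 7.
So bidding 12 beats truth here (7 > 6).

12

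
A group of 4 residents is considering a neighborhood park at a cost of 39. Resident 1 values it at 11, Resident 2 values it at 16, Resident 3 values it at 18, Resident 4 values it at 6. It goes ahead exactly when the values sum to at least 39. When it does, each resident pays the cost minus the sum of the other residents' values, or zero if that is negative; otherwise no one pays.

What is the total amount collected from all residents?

10

Total value 51 ≥ cost 39, so it is built.
Resident 1: others sum to 40; max(0, 39 - 40) = 0.
Resident 2: others sum to 35; max(0, 39 - 35) = 4.
Resident 3: others sum to 33; max(0, 39 - 33) = 6.
Resident 4: others sum to 45; max(0, 39 - 45) = 0.
Total collected = 0 + 4 + 6 + 0 = 10.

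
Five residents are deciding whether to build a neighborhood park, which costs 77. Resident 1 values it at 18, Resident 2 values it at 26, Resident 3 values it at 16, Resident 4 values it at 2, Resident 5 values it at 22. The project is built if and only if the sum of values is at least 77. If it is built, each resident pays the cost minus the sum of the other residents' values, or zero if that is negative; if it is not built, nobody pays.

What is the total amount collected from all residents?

Total value 84 ≥ cost 77, so it is built.
Resident 1: others sum to 66; max(0, 77 - 66) = 11.
Resident 2: others sum to 58; max(0, 77 - 58) = 19.
Resident 3: others sum to 68; max(0, 77 - 68) = 9.
Resident 4: others sum to 82; max(0, 77 - 82) = 0.
Resident 5: others sum to 62; max(0, 77 - 62) = 15.
Total collected = 11 + 19 + 9 + 0 + 15 = 54.

54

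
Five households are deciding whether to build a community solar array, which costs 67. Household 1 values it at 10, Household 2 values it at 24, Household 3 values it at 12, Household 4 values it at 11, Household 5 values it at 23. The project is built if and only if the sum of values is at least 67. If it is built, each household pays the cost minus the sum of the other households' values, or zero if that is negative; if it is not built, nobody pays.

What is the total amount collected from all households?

21

Total value 80 ≥ cost 67, so it is built.
Household 1: others sum to 70; max(0, 67 - 70) = 0.
Household 2: others sum to 56; max(0, 67 - 56) = 11.
Household 3: others sum to 68; max(0, 67 - 68) = 0.
Household 4: others sum to 69; max(0, 67 - 69) = 0.
Household 5: others sum to 57; max(0, 67 - 57) = 10.
Total collected = 0 + 11 + 0 + 0 + 10 = 21.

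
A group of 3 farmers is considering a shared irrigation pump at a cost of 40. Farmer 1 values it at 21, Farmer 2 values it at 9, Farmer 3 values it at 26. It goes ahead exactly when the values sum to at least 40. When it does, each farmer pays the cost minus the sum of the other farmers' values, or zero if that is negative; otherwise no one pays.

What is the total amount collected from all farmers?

15

Total value 56 ≥ cost 40, so it is built.
Farmer 1: others sum to 35; max(0, 40 - 35) = 5.
Farmer 2: others sum to 47; max(0, 40 - 47) = 0.
Farmer 3: others sum to 30; max(0, 40 - 30) = 10.
Total collected = 5 + 0 + 10 = 15.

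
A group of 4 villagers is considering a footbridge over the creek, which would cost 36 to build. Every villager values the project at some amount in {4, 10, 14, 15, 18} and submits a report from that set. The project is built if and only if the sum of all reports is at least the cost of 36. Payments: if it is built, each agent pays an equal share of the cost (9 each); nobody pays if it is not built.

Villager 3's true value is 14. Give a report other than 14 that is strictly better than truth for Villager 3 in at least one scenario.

Suppose Villager 1 reports 4, Villager 2 reports 4 and Villager 4 reports 10.
Report 14: project not built, utility 0.
Report 18: project built, pays 9, utility 14 - 9 = 5.
So reporting 18 beats truth here (5 > 0).

18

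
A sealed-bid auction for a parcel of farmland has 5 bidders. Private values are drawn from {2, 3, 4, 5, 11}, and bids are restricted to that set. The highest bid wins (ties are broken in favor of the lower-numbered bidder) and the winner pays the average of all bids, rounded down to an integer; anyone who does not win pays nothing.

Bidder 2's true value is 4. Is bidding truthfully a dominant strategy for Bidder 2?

No

Consider the case where Bidder 1 bids 2, Bidder 3 bids 2, Bidder 4 bids 2 and Bidder 5 bids 5.
Truthful bid 4: loses, pays 0, utility 0.
Bid 5 instead: wins, pays 3, utility 4 - 3 = 1.
Since 1 > 0, bidding 5 is strictly better here, so truthful bidding is not dominant.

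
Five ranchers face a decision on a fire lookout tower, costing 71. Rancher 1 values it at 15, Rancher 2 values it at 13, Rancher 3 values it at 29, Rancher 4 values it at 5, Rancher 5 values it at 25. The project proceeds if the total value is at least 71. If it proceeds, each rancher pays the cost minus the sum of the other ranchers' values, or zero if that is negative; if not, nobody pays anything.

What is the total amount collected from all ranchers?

22

Total value 87 ≥ cost 71, so it is built.
Rancher 1: others sum to 72; max(0, 71 - 72) = 0.
Rancher 2: others sum to 74; max(0, 71 - 74) = 0.
Rancher 3: others sum to 58; max(0, 71 - 58) = 13.
Rancher 4: others sum to 82; max(0, 71 - 82) = 0.
Rancher 5: others sum to 62; max(0, 71 - 62) = 9.
Total collected = 0 + 0 + 13 + 0 + 9 = 22.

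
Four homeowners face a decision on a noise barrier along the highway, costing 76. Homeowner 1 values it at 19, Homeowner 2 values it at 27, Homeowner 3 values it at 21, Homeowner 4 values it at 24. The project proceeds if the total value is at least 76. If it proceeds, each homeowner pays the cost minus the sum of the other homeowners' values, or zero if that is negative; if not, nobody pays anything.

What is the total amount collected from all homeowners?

31

Total value 91 ≥ cost 76, so it is built.
Homeowner 1: others sum to 72; max(0, 76 - 72) = 4.
Homeowner 2: others sum to 64; max(0, 76 - 64) = 12.
Homeowner 3: others sum to 70; max(0, 76 - 70) = 6.
Homeowner 4: others sum to 67; max(0, 76 - 67) = 9.
Total collected = 4 + 12 + 6 + 9 = 31.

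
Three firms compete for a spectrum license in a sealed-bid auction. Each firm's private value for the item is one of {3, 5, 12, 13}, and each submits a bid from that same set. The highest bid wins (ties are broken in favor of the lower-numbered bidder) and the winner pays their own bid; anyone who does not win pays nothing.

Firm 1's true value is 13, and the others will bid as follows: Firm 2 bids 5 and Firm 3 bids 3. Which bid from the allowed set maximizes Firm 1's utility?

Bid 3: loses, pays 0, utility 0.
Bid 5: wins, pays 5, utility 13 - 5 = 8.
Bid 12: wins, pays 12, utility 13 - 12 = 1.
Bid 13: wins, pays 13, utility 13 - 13 = 0.
The best choice is 5 with utility 8.

5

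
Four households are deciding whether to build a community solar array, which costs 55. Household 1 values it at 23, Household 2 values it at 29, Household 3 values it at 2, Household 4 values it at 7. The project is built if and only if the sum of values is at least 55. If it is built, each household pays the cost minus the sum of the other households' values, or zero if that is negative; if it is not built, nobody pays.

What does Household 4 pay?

1

Total value 61 ≥ cost 55, so the project is built.
The other households' values sum to 54.
Cost minus that sum is 55 - 54 = 1.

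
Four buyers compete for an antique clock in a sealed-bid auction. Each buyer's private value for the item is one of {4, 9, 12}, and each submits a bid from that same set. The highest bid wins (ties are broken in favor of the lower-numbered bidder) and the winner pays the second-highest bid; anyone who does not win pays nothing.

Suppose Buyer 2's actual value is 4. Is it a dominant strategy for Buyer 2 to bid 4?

Yes

Check each profile of the others' bids and compare truth against every alternative bid.
Others bid (4, 4, 9): truth gives 0, best alternative gives -5.
Others bid (4, 9, 4): truth gives 0, best alternative gives -5.
Others bid (4, 9, 9): truth gives 0, best alternative gives -5.
Others bid (4, 4, 4): truth gives 0, best alternative gives 0.
Others bid (4, 4, 12): truth gives 0, best alternative gives 0.
Others bid (4, 9, 12): truth gives 0, best alternative gives 0.
(Remaining 21 profiles checked similarly; truth is weakly best in each.)
In every case the truthful bid is at least as good as any alternative, so it is a dominant strategy.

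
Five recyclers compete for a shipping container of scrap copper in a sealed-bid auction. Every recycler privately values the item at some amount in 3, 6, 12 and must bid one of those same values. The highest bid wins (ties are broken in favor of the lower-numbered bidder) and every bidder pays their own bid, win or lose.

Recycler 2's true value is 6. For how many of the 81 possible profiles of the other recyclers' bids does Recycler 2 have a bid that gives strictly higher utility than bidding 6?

73

Others bid (3, 3, 3, 12): truth gives -6; bid 3 gives -3 > -6. Violating.
Others bid (3, 3, 6, 12): truth gives -6; bid 3 gives -3 > -6. Violating.
Others bid (3, 3, 12, 3): truth gives -6; bid 3 gives -3 > -6. Violating.
Others bid (3, 3, 12, 6): truth gives -6; bid 3 gives -3 > -6. Violating.
Others bid (3, 3, 3, 3): truth gives 0; no alternative beats it.
Others bid (3, 3, 3, 6): truth gives 0; no alternative beats it.
(Checking all 81 profiles: 73 have a profitable deviation, 8 do not.)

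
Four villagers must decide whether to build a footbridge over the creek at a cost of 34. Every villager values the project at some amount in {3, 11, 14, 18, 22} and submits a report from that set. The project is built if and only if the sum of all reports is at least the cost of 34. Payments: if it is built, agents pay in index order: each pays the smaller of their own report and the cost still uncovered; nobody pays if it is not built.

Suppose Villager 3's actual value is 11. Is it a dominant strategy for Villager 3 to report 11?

No

Consider the case where Villager 1 reports 3, Villager 2 reports 11 and Villager 4 reports 18.
Truthful report 11: project built, pays 11, utility 11 - 11 = 0.
Report 3 instead: project built, pays 3, utility 11 - 3 = 8.
Since 8 > 0, reporting 3 is strictly better here, so truthful reporting is not dominant.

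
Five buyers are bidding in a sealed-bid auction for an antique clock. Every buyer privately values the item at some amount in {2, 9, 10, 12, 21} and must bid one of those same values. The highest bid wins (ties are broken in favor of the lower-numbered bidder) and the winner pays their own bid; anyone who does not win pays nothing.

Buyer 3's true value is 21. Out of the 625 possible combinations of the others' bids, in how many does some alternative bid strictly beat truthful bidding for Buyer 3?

Others bid (2, 2, 2, 2): truth gives 0; bid 9 gives 12 > 0. Violating.
Others bid (2, 2, 2, 9): truth gives 0; bid 9 gives 12 > 0. Violating.
Others bid (2, 2, 2, 10): truth gives 0; bid 10 gives 11 > 0. Violating.
Others bid (2, 2, 2, 12): truth gives 0; bid 12 gives 9 > 0. Violating.
Others bid (2, 2, 2, 21): truth gives 0; no alternative beats it.
Others bid (2, 2, 9, 21): truth gives 0; no alternative beats it.
(Checking all 625 profiles: 144 have a profitable deviation, 481 do not.)

144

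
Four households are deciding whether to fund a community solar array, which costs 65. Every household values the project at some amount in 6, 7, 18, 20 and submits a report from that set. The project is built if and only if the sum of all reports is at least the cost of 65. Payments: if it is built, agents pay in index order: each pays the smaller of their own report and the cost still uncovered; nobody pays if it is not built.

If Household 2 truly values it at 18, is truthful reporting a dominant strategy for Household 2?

No

Consider the case where Household 1 reports 18, Household 3 reports 20 and Household 4 reports 20.
Truthful report 18: project built, pays 18, utility 18 - 18 = 0.
Report 7 instead: project built, pays 7, utility 18 - 7 = 11.
Since 11 > 0, reporting 7 is strictly better here, so truthful reporting is not dominant.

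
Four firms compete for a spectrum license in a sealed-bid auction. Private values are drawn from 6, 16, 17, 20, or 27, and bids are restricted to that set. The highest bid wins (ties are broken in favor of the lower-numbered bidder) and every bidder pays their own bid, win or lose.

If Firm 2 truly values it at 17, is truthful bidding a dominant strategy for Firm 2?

Consider the case where Firm 1 bids 6, Firm 3 bids 6 and Firm 4 bids 6.
Truthful bid 17: wins, pays 17, utility 17 - 17 = 0.
Bid 16 instead: wins, pays 16, utility 17 - 16 = 1.
Since 1 > 0, bidding 16 is strictly better here, so truthful bidding is not dominant.

No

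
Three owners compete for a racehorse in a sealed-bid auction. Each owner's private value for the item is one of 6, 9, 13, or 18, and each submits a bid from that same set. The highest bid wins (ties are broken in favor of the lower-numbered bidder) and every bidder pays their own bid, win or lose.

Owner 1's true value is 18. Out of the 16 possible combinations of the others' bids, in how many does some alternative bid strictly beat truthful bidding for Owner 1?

9

Others bid (6, 6): truth gives 0; bid 6 gives 12 > 0. Violating.
Others bid (6, 9): truth gives 0; bid 9 gives 9 > 0. Violating.
Others bid (6, 13): truth gives 0; bid 13 gives 5 > 0. Violating.
Others bid (9, 6): truth gives 0; bid 9 gives 9 > 0. Violating.
Others bid (6, 18): truth gives 0; no alternative beats it.
Others bid (9, 18): truth gives 0; no alternative beats it.
(Checking all 16 profiles: 9 have a profitable deviation, 7 do not.)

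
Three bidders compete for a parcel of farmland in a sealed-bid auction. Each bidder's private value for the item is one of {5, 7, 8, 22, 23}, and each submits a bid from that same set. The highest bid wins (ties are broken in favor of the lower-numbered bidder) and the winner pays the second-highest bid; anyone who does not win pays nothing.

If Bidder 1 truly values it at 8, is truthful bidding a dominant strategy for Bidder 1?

Check each profile of the others' bids and compare truth against every alternative bid.
Others bid (5, 5): truth gives 3, best alternative gives 3.
Others bid (5, 7): truth gives 1, best alternative gives 1.
Others bid (7, 5): truth gives 1, best alternative gives 1.
Others bid (7, 7): truth gives 1, best alternative gives 1.
Others bid (5, 8): truth gives 0, best alternative gives 0.
Others bid (5, 22): truth gives 0, best alternative gives 0.
(Remaining 19 profiles checked similarly; truth is weakly best in each.)
In every case the truthful bid is at least as good as any alternative, so it is a dominant strategy.

Yes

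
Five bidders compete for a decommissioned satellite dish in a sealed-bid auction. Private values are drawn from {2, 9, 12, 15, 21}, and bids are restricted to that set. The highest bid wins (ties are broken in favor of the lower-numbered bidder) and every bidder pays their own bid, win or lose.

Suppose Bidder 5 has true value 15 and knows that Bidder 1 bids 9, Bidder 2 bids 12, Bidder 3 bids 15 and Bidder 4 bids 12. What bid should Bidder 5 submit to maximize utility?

Bid 2: loses but pays 2, utility -2.
Bid 9: loses but pays 9, utility -9.
Bid 12: loses but pays 12, utility -12.
Bid 15: loses but pays 15, utility -15.
Bid 21: wins, pays 21, utility 15 - 21 = -6.
The best choice is 2 with utility -2.

2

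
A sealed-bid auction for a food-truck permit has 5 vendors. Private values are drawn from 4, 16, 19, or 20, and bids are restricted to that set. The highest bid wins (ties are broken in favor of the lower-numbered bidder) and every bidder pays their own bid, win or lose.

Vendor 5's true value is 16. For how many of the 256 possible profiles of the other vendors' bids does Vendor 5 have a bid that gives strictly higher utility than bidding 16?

255

Others bid (4, 4, 4, 16): truth gives -16; bid 19 gives -3 > -16. Violating.
Others bid (4, 4, 4, 19): truth gives -16; bid 4 gives -4 > -16. Violating.
Others bid (4, 4, 4, 20): truth gives -16; bid 4 gives -4 > -16. Violating.
Others bid (4, 4, 16, 4): truth gives -16; bid 19 gives -3 > -16. Violating.
Others bid (4, 4, 4, 4): truth gives 0; no alternative beats it.
(Checking all 256 profiles: 255 have a profitable deviation, 1 does not.)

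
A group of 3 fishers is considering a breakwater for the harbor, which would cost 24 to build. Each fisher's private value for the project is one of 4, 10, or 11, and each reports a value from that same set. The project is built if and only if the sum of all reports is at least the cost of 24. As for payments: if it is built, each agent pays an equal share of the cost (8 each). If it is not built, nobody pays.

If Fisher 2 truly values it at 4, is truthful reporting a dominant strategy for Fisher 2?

Check each profile of the others' reports and compare truth against every alternative report.
Others report (4, 10): truth gives 0, best alternative gives -4.
Others report (4, 11): truth gives 0, best alternative gives -4.
Others report (10, 4): truth gives 0, best alternative gives -4.
Others report (11, 4): truth gives 0, best alternative gives -4.
Others report (10, 10): truth gives -4, best alternative gives -4.
Others report (10, 11): truth gives -4, best alternative gives -4.
(Remaining 3 profiles checked similarly; truth is weakly best in each.)
In every case the truthful report is at least as good as any alternative, so it is a dominant strategy.

Yes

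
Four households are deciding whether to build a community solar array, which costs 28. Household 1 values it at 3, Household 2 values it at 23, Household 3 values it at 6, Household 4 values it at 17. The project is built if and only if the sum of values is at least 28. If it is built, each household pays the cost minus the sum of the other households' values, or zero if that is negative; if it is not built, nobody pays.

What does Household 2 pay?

2

Total value 49 ≥ cost 28, so the project is built.
The other households' values sum to 26.
Cost minus that sum is 28 - 26 = 2.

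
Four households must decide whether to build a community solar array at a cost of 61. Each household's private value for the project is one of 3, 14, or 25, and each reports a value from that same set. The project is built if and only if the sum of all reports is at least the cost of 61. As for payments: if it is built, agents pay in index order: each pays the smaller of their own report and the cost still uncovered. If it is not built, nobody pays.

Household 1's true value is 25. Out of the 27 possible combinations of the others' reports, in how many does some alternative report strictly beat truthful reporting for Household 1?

Others report (3, 25, 25): truth gives 0; report 14 gives 11 > 0. Violating.
Others report (14, 14, 25): truth gives 0; report 14 gives 11 > 0. Violating.
Others report (14, 25, 14): truth gives 0; report 14 gives 11 > 0. Violating.
Others report (14, 25, 25): truth gives 0; report 3 gives 22 > 0. Violating.
Others report (3, 3, 3): truth gives 0; no alternative beats it.
Others report (3, 3, 14): truth gives 0; no alternative beats it.
(Checking all 27 profiles: 10 have a profitable deviation, 17 do not.)

10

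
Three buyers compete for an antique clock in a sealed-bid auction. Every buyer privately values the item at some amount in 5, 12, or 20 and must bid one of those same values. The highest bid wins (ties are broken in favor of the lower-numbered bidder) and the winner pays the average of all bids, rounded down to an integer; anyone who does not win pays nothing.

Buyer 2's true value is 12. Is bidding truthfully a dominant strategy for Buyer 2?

Yes

Check each profile of the others' bids and compare truth against every alternative bid.
Others bid (5, 5): truth gives 5, best alternative gives 2.
Others bid (5, 12): truth gives 3, best alternative gives 0.
Others bid (5, 20): truth gives 0, best alternative gives 0.
Others bid (12, 5): truth gives 0, best alternative gives 0.
Others bid (12, 12): truth gives 0, best alternative gives 0.
Others bid (12, 20): truth gives 0, best alternative gives 0.
(Remaining 3 profiles checked similarly; truth is weakly best in each.)
In every case the truthful bid is at least as good as any alternative, so it is a dominant strategy.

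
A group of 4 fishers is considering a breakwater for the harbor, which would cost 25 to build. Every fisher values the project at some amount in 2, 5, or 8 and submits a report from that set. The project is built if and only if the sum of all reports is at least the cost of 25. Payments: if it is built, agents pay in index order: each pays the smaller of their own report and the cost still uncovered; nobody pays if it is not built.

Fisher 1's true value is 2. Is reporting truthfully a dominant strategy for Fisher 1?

Yes

Check each profile of the others' reports and compare truth against every alternative report.
Others report (5, 8, 8): truth gives 0, best alternative gives -3.
Others report (8, 5, 8): truth gives 0, best alternative gives -3.
Others report (8, 8, 5): truth gives 0, best alternative gives -3.
Others report (8, 8, 8): truth gives 0, best alternative gives -3.
Others report (2, 2, 2): truth gives 0, best alternative gives 0.
Others report (2, 2, 5): truth gives 0, best alternative gives 0.
(Remaining 21 profiles checked similarly; truth is weakly best in each.)
In every case the truthful report is at least as good as any alternative, so it is a dominant strategy.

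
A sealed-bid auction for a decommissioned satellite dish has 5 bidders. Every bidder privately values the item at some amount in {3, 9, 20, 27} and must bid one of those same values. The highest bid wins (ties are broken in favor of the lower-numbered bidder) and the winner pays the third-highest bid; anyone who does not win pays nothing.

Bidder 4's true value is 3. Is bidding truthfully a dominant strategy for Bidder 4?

Yes

Check each profile of the others' bids and compare truth against every alternative bid.
Others bid (3, 3, 3, 3): truth gives 0, best alternative gives 0.
Others bid (3, 3, 3, 9): truth gives 0, best alternative gives 0.
Others bid (3, 3, 3, 20): truth gives 0, best alternative gives 0.
Others bid (3, 3, 3, 27): truth gives 0, best alternative gives 0.
Others bid (3, 3, 9, 3): truth gives 0, best alternative gives 0.
Others bid (3, 3, 9, 9): truth gives 0, best alternative gives 0.
(Remaining 250 profiles checked similarly; truth is weakly best in each.)
In every case the truthful bid is at least as good as any alternative, so it is a dominant strategy.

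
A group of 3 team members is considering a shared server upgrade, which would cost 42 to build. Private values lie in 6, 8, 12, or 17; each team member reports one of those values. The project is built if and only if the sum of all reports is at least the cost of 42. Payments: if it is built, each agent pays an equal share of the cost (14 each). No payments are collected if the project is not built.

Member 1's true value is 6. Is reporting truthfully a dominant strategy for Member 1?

Yes

Check each profile of the others' reports and compare truth against every alternative report.
Others report (17, 17): truth gives 0, best alternative gives -8.
Others report (6, 6): truth gives 0, best alternative gives 0.
Others report (6, 8): truth gives 0, best alternative gives 0.
Others report (6, 12): truth gives 0, best alternative gives 0.
Others report (6, 17): truth gives 0, best alternative gives 0.
Others report (8, 6): truth gives 0, best alternative gives 0.
(Remaining 10 profiles checked similarly; truth is weakly best in each.)
In every case the truthful report is at least as good as any alternative, so it is a dominant strategy.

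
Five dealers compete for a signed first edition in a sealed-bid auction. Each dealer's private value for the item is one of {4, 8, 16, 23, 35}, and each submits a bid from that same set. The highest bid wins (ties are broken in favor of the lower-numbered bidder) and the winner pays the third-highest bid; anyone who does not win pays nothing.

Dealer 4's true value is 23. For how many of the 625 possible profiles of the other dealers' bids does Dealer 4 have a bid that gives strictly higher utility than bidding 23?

108

Others bid (4, 4, 4, 35): truth gives 0; bid 35 gives 19 > 0. Violating.
Others bid (4, 4, 8, 35): truth gives 0; bid 35 gives 15 > 0. Violating.
Others bid (4, 4, 16, 35): truth gives 0; bid 35 gives 7 > 0. Violating.
Others bid (4, 4, 23, 4): truth gives 0; bid 35 gives 19 > 0. Violating.
Others bid (4, 4, 4, 4): truth gives 19; no alternative beats it.
Others bid (4, 4, 4, 8): truth gives 19; no alternative beats it.
(Checking all 625 profiles: 108 have a profitable deviation, 517 do not.)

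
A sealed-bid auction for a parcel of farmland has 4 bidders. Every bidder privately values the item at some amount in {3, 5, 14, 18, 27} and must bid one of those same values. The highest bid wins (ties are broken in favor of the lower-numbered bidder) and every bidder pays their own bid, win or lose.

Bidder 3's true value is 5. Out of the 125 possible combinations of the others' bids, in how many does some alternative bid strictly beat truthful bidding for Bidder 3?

123

Others bid (3, 3, 14): truth gives -5; bid 3 gives -3 > -5. Violating.
Others bid (3, 3, 18): truth gives -5; bid 3 gives -3 > -5. Violating.
Others bid (3, 3, 27): truth gives -5; bid 3 gives -3 > -5. Violating.
Others bid (3, 5, 3): truth gives -5; bid 3 gives -3 > -5. Violating.
Others bid (3, 3, 3): truth gives 0; no alternative beats it.
Others bid (3, 3, 5): truth gives 0; no alternative beats it.
(Checking all 125 profiles: 123 have a profitable deviation, 2 do not.)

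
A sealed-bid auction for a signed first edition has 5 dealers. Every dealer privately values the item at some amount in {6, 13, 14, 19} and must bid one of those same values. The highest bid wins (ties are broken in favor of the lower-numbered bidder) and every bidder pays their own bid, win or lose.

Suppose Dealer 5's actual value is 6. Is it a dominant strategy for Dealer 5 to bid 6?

Yes

Check each profile of the others' bids and compare truth against every alternative bid.
Others bid (6, 6, 6, 14): truth gives -6, best alternative gives -13.
Others bid (6, 6, 6, 19): truth gives -6, best alternative gives -13.
Others bid (6, 6, 13, 14): truth gives -6, best alternative gives -13.
Others bid (6, 6, 13, 19): truth gives -6, best alternative gives -13.
Others bid (6, 6, 14, 6): truth gives -6, best alternative gives -13.
Others bid (6, 6, 14, 13): truth gives -6, best alternative gives -13.
(Remaining 250 profiles checked similarly; truth is weakly best in each.)
In every case the truthful bid is at least as good as any alternative, so it is a dominant strategy.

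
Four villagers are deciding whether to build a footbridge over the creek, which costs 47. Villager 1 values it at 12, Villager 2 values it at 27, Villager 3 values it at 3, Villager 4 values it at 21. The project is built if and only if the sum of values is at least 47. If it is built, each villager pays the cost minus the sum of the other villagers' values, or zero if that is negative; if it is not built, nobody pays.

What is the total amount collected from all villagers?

16

Total value 63 ≥ cost 47, so it is built.
Villager 1: others sum to 51; max(0, 47 - 51) = 0.
Villager 2: others sum to 36; max(0, 47 - 36) = 11.
Villager 3: others sum to 60; max(0, 47 - 60) = 0.
Villager 4: others sum to 42; max(0, 47 - 42) = 5.
Total collected = 0 + 11 + 0 + 5 = 16.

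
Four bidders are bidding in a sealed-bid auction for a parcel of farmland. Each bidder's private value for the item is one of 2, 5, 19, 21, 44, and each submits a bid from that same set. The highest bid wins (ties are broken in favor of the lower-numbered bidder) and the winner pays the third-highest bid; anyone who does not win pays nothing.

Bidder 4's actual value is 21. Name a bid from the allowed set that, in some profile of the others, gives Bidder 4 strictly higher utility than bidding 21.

Suppose Bidder 1 bids 2, Bidder 2 bids 2 and Bidder 3 bids 21.
Bid 21: loses, pays 0, utility 0.
Bid 44: wins, pays 2, utility 21 - 2 = 19.
So bidding 44 beats truth here (19 > 0).

44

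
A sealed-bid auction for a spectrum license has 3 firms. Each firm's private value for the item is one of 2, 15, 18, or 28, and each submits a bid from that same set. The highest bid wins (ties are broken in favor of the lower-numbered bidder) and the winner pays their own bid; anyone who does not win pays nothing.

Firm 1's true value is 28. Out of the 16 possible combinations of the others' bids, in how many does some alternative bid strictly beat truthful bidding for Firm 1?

Others bid (2, 2): truth gives 0; bid 2 gives 26 > 0. Violating.
Others bid (2, 15): truth gives 0; bid 15 gives 13 > 0. Violating.
Others bid (2, 18): truth gives 0; bid 18 gives 10 > 0. Violating.
Others bid (15, 2): truth gives 0; bid 15 gives 13 > 0. Violating.
Others bid (2, 28): truth gives 0; no alternative beats it.
Others bid (15, 28): truth gives 0; no alternative beats it.
(Checking all 16 profiles: 9 have a profitable deviation, 7 do not.)

9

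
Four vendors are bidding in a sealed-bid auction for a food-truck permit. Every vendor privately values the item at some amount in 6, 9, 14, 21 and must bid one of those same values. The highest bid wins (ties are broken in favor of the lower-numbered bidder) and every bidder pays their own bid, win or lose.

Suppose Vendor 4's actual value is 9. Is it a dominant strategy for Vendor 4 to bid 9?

No

Consider the case where Vendor 1 bids 6, Vendor 2 bids 6 and Vendor 3 bids 9.
Truthful bid 9: loses but pays 9, utility -9.
Bid 6 instead: loses but pays 6, utility -6.
Since -6 > -9, bidding 6 is strictly better here, so truthful bidding is not dominant.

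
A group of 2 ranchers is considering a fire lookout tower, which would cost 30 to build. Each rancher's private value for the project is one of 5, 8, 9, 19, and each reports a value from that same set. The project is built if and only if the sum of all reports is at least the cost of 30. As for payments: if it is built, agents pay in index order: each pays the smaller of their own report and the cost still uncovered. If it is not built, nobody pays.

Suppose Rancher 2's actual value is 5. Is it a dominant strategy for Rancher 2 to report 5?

Check each profile of the others' reports and compare truth against every alternative report.
Others report (5): truth gives 0, best alternative gives 0.
Others report (8): truth gives 0, best alternative gives 0.
Others report (9): truth gives 0, best alternative gives 0.
Others report (19): truth gives 0, best alternative gives 0.
In every case the truthful report is at least as good as any alternative, so it is a dominant strategy.

Yes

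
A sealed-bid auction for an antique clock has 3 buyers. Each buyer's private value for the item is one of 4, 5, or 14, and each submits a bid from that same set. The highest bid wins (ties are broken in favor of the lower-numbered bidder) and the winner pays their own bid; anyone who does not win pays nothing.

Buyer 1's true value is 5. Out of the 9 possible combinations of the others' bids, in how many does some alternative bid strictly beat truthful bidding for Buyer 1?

1

Others bid (4, 4): truth gives 0; bid 4 gives 1 > 0. Violating.
Others bid (4, 5): truth gives 0; no alternative beats it.
Others bid (4, 14): truth gives 0; no alternative beats it.
(Checking all 9 profiles: 1 has a profitable deviation, 8 do not.)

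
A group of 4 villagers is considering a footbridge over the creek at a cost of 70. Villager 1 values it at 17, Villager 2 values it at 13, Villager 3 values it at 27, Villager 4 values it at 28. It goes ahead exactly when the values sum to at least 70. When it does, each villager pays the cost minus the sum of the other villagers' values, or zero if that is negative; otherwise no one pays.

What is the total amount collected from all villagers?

27

Total value 85 ≥ cost 70, so it is built.
Villager 1: others sum to 68; max(0, 70 - 68) = 2.
Villager 2: others sum to 72; max(0, 70 - 72) = 0.
Villager 3: others sum to 58; max(0, 70 - 58) = 12.
Villager 4: others sum to 57; max(0, 70 - 57) = 13.
Total collected = 2 + 0 + 12 + 13 = 27.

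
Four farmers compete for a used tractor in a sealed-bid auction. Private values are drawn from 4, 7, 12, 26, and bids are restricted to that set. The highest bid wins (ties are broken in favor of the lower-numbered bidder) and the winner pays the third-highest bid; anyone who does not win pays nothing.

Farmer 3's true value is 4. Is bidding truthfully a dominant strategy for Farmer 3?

Yes

Check each profile of the others' bids and compare truth against every alternative bid.
Others bid (4, 4, 4): truth gives 0, best alternative gives 0.
Others bid (4, 4, 7): truth gives 0, best alternative gives 0.
Others bid (4, 4, 12): truth gives 0, best alternative gives 0.
Others bid (4, 4, 26): truth gives 0, best alternative gives 0.
Others bid (4, 7, 4): truth gives 0, best alternative gives 0.
Others bid (4, 7, 7): truth gives 0, best alternative gives 0.
(Remaining 58 profiles checked similarly; truth is weakly best in each.)
In every case the truthful bid is at least as good as any alternative, so it is a dominant strategy.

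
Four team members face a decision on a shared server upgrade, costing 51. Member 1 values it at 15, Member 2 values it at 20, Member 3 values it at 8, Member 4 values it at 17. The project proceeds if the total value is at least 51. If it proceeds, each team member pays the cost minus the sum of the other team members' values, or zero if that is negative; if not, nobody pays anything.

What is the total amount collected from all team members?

Total value 60 ≥ cost 51, so it is built.
Member 1: others sum to 45; max(0, 51 - 45) = 6.
Member 2: others sum to 40; max(0, 51 - 40) = 11.
Member 3: others sum to 52; max(0, 51 - 52) = 0.
Member 4: others sum to 43; max(0, 51 - 43) = 8.
Total collected = 6 + 11 + 0 + 8 = 25.

25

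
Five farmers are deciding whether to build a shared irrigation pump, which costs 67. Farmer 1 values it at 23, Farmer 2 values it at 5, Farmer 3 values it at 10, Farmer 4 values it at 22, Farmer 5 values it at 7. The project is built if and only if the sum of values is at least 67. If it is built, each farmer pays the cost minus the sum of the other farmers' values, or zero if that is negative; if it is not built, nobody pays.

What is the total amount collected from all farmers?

67

Total value 67 ≥ cost 67, so it is built.
Farmer 1: others sum to 44; max(0, 67 - 44) = 23.
Farmer 2: others sum to 62; max(0, 67 - 62) = 5.
Farmer 3: others sum to 57; max(0, 67 - 57) = 10.
Farmer 4: others sum to 45; max(0, 67 - 45) = 22.
Farmer 5: others sum to 60; max(0, 67 - 60) = 7.
Total collected = 23 + 5 + 10 + 22 + 7 = 67.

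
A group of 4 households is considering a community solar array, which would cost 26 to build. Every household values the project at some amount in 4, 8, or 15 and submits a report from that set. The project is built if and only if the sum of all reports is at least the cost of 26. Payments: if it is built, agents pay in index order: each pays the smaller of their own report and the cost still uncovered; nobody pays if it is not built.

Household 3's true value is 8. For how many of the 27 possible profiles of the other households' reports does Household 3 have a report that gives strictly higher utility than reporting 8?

11

Others report (4, 4, 15): truth gives 0; report 4 gives 4 > 0. Violating.
Others report (4, 8, 15): truth gives 0; report 4 gives 4 > 0. Violating.
Others report (4, 15, 4): truth gives 1; report 4 gives 4 > 1. Violating.
Others report (4, 15, 8): truth gives 1; report 4 gives 4 > 1. Violating.
Others report (4, 4, 4): truth gives 0; no alternative beats it.
Others report (4, 4, 8): truth gives 0; no alternative beats it.
(Checking all 27 profiles: 11 have a profitable deviation, 16 do not.)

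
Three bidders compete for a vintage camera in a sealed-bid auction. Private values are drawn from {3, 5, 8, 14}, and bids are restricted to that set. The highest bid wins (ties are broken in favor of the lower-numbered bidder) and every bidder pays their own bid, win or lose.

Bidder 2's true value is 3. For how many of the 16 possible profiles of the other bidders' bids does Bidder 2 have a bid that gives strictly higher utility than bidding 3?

2

Others bid (3, 3): truth gives -3; bid 5 gives -2 > -3. Violating.
Others bid (3, 5): truth gives -3; bid 5 gives -2 > -3. Violating.
Others bid (3, 8): truth gives -3; no alternative beats it.
Others bid (3, 14): truth gives -3; no alternative beats it.
(Checking all 16 profiles: 2 have a profitable deviation, 14 do not.)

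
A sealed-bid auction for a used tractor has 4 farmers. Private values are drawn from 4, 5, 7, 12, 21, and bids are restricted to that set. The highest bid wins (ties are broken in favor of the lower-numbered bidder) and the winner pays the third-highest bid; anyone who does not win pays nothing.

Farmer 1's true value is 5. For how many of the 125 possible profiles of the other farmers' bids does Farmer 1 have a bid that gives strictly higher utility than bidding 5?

9

Others bid (4, 4, 7): truth gives 0; bid 7 gives 1 > 0. Violating.
Others bid (4, 4, 12): truth gives 0; bid 12 gives 1 > 0. Violating.
Others bid (4, 4, 21): truth gives 0; bid 21 gives 1 > 0. Violating.
Others bid (4, 7, 4): truth gives 0; bid 7 gives 1 > 0. Violating.
Others bid (4, 4, 4): truth gives 1; no alternative beats it.
Others bid (4, 4, 5): truth gives 1; no alternative beats it.
(Checking all 125 profiles: 9 have a profitable deviation, 116 do not.)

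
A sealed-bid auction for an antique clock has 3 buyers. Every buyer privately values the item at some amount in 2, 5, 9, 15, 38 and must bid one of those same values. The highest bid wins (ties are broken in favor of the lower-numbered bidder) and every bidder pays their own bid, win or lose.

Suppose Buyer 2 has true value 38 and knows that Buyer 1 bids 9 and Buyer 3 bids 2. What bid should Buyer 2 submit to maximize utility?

Bid 2: loses but pays 2, utility -2.
Bid 5: loses but pays 5, utility -5.
Bid 9: loses but pays 9, utility -9.
Bid 15: wins, pays 15, utility 38 - 15 = 23.
Bid 38: wins, pays 38, utility 38 - 38 = 0.
The best choice is 15 with utility 23.

15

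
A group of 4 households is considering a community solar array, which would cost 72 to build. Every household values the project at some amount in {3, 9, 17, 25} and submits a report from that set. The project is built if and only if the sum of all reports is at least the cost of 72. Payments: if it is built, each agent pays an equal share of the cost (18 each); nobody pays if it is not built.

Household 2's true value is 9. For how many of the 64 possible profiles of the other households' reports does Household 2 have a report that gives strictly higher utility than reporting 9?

3

Others report (17, 25, 25): truth gives -9; report 3 gives 0 > -9. Violating.
Others report (25, 17, 25): truth gives -9; report 3 gives 0 > -9. Violating.
Others report (25, 25, 17): truth gives -9; report 3 gives 0 > -9. Violating.
Others report (3, 3, 3): truth gives 0; no alternative beats it.
Others report (3, 3, 9): truth gives 0; no alternative beats it.
(Checking all 64 profiles: 3 have a profitable deviation, 61 do not.)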